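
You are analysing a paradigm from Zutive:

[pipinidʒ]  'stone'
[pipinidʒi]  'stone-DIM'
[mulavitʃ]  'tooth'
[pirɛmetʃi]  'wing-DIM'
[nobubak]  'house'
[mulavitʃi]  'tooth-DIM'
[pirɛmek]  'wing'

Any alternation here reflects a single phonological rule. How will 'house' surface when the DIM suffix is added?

The stem for 'wing' ends in [k] in [pirɛmek] but [tʃ] in [pirɛmetʃi].
But 'tooth' keeps [tʃ] in both environments ([mulavitʃ], [mulavitʃi]), so there is no rule changing /tʃ/ to [k] in isolation.
The alternation reflects palatalization before a front vowel: /k/ becomes palato-alveolar [tʃ] before a front vowel. /k/ is underlying.
From [nobubak] the stem 'house' is /nobubak/; before a front vowel this yields [nobubatʃi].

[nobubatʃi]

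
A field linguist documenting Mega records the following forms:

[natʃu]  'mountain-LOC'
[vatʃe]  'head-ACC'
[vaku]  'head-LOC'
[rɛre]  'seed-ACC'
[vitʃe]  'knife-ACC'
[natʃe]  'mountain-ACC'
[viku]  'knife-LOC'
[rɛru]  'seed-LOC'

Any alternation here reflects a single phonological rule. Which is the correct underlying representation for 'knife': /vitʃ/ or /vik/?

The stem for 'knife' ends in [tʃ] in [vitʃe] but [k] in [viku].
Compare 'mountain', with invariant [tʃ] in [natʃe] and [natʃu]: an analysis with underlying /tʃ/ and a rule producing [k] before the LOC suffix would wrongly predict alternation here too.
The alternation reflects palatalization before a front vowel: /k/ becomes palato-alveolar [tʃ] before a front vowel. /k/ is underlying.

/vik/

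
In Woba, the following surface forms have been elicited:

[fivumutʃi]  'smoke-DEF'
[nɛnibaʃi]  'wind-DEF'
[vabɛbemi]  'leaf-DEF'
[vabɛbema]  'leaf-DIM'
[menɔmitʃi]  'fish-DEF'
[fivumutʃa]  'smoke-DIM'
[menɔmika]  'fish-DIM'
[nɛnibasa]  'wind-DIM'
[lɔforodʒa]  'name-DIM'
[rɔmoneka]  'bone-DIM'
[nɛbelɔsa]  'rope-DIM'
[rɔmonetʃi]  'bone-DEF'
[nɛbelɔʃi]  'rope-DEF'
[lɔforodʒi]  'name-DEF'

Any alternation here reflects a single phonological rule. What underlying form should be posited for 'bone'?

The stem for 'bone' ends in [tʃ] in [rɔmonetʃi] but [k] in [rɔmoneka].
But 'smoke' keeps [tʃ] in both environments ([fivumutʃi], [fivumutʃa]), so there is no rule changing /tʃ/ to [k] before the DIM suffix.
Therefore /k/ is basic and [tʃ] is derived by palatalization before a front vowel (/k/ and /s/ become palato-alveolar [tʃ] and [ʃ] before a front vowel).

/rɔmonek/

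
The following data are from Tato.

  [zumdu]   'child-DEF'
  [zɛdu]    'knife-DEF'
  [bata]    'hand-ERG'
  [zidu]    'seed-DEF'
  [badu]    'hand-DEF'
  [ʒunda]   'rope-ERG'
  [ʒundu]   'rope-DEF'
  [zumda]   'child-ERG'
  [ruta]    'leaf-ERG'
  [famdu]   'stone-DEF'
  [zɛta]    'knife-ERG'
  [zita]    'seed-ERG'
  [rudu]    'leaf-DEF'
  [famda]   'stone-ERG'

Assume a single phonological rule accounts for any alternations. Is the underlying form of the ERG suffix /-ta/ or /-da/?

The ERG morpheme has two allomorphs, [-da] and [-ta].
The DEF suffix, which begins with [d], is invariant after every stem; so [d] is not altered by any rule here.
So the underlying form is /-ta/, and voiceless stops become voiced after a nasal.

/-ta/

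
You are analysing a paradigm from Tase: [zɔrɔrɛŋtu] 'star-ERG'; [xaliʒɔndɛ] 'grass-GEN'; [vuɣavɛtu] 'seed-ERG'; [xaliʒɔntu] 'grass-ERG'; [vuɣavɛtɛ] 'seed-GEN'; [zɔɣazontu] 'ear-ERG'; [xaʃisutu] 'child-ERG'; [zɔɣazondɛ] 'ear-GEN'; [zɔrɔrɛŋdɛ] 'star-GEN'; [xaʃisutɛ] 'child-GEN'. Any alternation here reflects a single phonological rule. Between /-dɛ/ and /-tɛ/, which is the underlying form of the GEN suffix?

The GEN suffix surfaces as [-dɛ] and [-tɛ], depending on the final segment of the stem.
The ERG suffix, which begins with [t], is invariant after every stem; so [t] is not altered by any rule here.
The GEN suffix is therefore /-dɛ/ underlyingly, with post-vocalic devoicing: voiced stops become voiceless after a vowel.

/-dɛ/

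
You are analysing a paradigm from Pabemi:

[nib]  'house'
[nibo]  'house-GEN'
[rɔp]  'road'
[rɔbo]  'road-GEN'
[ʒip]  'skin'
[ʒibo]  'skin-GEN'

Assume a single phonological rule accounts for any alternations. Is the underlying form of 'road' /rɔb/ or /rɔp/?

/rɔp/

In [rɔp] and [rɔbo] the final segment of 'road' alternates: [p] ~ [b].
But 'house' keeps [b] in both environments ([nib], [nibo]), so there is no rule changing /b/ to [p] in isolation.
The alternation reflects intervocalic voicing: voiceless stops become voiced between vowels. /p/ is underlying.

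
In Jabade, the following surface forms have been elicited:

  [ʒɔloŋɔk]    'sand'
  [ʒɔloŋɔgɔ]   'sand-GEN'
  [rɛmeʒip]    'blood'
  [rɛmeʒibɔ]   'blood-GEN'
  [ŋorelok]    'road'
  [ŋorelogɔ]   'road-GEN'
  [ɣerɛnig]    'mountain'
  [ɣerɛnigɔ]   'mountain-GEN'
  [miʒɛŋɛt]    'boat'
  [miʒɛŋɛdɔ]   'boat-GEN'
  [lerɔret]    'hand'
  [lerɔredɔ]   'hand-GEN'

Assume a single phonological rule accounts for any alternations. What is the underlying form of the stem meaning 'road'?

/ŋorelok/

The stem for 'road' ends in [k] in [ŋorelok] but [g] in [ŋorelogɔ].
But 'mountain' keeps [g] in both environments ([ɣerɛnig], [ɣerɛnigɔ]), so there is no rule changing /g/ to [k] in isolation.
So /k/ is underlying, and a rule of intervocalic voicing — voiceless stops become voiced between vowels — gives [g].
Hence 'road' is /ŋorelok/ underlyingly.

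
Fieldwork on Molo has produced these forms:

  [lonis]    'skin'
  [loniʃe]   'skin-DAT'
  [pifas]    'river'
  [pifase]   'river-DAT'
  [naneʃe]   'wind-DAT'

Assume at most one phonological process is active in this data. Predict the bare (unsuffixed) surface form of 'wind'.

[nanes]

'skin' shows [s] ~ [ʃ] at the end of the stem ([lonis] vs [loniʃe]).
Compare 'river', with invariant [s] in [pifas] and [pifase]: an analysis with underlying /s/ and a rule producing [ʃ] before the DAT suffix would wrongly predict alternation here too.
So /ʃ/ is underlying, and a rule of depalatalization — palato-alveolar /ʃ/ becomes [s] when no front vowel follows — gives [s].
The one attested form of 'wind', [naneʃe], shows underlying /naneʃ/. Applying the same rule when no front vowel follows gives [nanes].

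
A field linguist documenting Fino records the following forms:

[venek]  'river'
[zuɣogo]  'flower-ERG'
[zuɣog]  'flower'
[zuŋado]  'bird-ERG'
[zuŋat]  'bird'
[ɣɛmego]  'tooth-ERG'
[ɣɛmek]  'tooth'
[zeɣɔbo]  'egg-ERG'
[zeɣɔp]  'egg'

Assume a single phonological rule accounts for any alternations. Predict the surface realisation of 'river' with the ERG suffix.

In [ɣɛmego] and [ɣɛmek] the final segment of 'tooth' alternates: [g] ~ [k].
If /g/ were underlying and a rule turned it into [k] in isolation, 'flower' would also alternate; but it has [g] in both [zuɣogo] and [zuɣog].
The underlying segment must be /k/; voiceless stops become voiced between vowels, yielding [g] there.
The one attested form of 'river', [venek], shows underlying /venek/. Applying the same rule between vowels gives [venego].

[venego]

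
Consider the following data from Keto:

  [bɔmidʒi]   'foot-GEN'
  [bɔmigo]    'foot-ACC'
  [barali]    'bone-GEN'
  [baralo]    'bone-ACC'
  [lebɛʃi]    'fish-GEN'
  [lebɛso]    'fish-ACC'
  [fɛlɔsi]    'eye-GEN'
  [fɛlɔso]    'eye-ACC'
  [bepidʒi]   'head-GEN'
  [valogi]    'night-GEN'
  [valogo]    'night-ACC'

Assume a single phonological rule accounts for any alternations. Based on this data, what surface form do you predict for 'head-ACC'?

[bepigo]

The root 'foot' surfaces as [bɔmidʒi] and [bɔmigo], with a stem-final [dʒ] ~ [g] alternation.
The stem 'night' ([valogi], [valogo]) shows [g] unchanged in both environments, so [g] cannot be basic with [dʒ] derived before the GEN suffix.
The alternation reflects depalatalization: palato-alveolar /dʒ/ and /ʃ/ become [g] and [s] when no front vowel follows. /dʒ/ is underlying.
The one attested form of 'head', [bepidʒi], shows underlying /bepidʒ/. Applying the same rule when no front vowel follows gives [bepigo].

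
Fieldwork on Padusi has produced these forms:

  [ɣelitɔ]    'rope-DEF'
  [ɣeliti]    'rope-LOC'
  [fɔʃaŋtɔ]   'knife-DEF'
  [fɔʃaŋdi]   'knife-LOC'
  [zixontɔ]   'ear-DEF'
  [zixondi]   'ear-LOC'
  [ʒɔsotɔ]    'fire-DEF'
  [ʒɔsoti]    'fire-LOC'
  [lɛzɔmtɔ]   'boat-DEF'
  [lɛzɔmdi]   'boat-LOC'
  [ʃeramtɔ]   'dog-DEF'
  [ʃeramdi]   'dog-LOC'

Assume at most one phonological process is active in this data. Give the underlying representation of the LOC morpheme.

The LOC morpheme has two allomorphs, [-di] and [-ti].
By contrast the DEF suffix keeps its initial [t] throughout — that segment must be underlying.
The LOC suffix is therefore /-di/ underlyingly, with post-vocalic devoicing: voiced stops become voiceless after a vowel.

/-di/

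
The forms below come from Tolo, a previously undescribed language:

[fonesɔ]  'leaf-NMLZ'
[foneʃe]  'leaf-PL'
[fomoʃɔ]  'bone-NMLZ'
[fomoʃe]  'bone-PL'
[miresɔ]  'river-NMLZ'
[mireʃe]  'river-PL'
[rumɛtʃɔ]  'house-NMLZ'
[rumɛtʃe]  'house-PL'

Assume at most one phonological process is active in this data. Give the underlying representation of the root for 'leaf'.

'leaf' shows [s] ~ [ʃ] at the end of the stem ([fonesɔ] vs [foneʃe]).
If /ʃ/ were underlying and a rule turned it into [s] before the NMLZ suffix, 'bone' would also alternate; but it has [ʃ] in both [fomoʃɔ] and [fomoʃe].
Therefore /s/ is basic and [ʃ] is derived by palatalization before a front vowel (/s/ becomes palato-alveolar [ʃ] before a front vowel).
So 'leaf' = /fones/.

/fones/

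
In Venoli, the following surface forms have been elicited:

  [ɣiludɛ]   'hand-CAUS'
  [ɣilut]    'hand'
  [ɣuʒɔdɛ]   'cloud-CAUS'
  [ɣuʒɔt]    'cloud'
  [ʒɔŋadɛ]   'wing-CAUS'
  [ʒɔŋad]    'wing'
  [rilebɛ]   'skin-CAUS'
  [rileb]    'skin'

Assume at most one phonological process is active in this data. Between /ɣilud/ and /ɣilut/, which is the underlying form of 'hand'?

In [ɣiludɛ] and [ɣilut] the final segment of 'hand' alternates: [d] ~ [t].
The stem 'wing' ([ʒɔŋadɛ], [ʒɔŋad]) shows [d] unchanged in both environments, so [d] cannot be basic with [t] derived in isolation.
Therefore /t/ is basic and [d] is derived by intervocalic voicing (voiceless stops become voiced between vowels).

/ɣilut/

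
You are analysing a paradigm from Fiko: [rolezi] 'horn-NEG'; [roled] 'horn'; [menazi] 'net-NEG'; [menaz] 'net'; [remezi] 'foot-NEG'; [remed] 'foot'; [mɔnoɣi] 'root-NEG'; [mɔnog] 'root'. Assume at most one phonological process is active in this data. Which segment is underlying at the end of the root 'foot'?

/d/

In [remezi] and [remed] the final segment of 'foot' alternates: [z] ~ [d].
But 'net' keeps [z] in both environments ([menazi], [menaz]), so there is no rule changing /z/ to [d] in isolation.
The alternation reflects intervocalic spirantization: voiced stops become fricatives between vowels. /d/ is underlying.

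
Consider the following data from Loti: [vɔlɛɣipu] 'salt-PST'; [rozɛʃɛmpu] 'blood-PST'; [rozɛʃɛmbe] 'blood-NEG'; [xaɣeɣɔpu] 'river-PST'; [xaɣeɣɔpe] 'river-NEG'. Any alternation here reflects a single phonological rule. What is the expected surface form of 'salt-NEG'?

The NEG suffix surfaces as [-be] and [-pe], depending on the final segment of the stem.
The PST suffix, which begins with [p], is invariant after every stem; so [p] is not altered by any rule here.
So the underlying form is /-be/, and voiced stops become voiceless after a vowel.
After 'salt', which ends in a vowel, the suffix surfaces as [-pe], giving [vɔlɛɣipe].

[vɔlɛɣipe]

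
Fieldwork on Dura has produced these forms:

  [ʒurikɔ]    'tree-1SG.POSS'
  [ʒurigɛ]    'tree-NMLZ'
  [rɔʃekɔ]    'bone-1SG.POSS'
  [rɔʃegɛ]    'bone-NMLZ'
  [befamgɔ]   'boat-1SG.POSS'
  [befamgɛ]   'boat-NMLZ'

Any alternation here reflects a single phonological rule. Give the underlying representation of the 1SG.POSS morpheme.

/-kɔ/

The 1SG.POSS suffix surfaces as [-gɔ] and [-kɔ], depending on the final segment of the stem.
The NMLZ suffix, which begins with [g], is invariant after every stem; so [g] is not altered by any rule here.
So the underlying form is /-kɔ/, and voiceless stops become voiced after a nasal.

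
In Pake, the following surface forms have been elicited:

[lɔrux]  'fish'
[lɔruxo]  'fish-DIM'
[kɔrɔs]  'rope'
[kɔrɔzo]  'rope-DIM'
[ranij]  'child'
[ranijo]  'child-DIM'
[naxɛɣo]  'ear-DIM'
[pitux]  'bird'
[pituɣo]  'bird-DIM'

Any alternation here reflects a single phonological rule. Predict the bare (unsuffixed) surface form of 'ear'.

The root 'bird' surfaces as [pitux] and [pituɣo], with a stem-final [x] ~ [ɣ] alternation.
Compare 'fish', with invariant [x] in [lɔrux] and [lɔruxo]: an analysis with underlying /x/ and a rule producing [ɣ] before the DIM suffix would wrongly predict alternation here too.
Therefore /ɣ/ is basic and [x] is derived by word-final obstruent devoicing (voiced obstruents become voiceless word-finally).
From [naxɛɣo] the stem 'ear' is /naxɛɣ/; word-finally this yields [naxɛx].

[naxɛx]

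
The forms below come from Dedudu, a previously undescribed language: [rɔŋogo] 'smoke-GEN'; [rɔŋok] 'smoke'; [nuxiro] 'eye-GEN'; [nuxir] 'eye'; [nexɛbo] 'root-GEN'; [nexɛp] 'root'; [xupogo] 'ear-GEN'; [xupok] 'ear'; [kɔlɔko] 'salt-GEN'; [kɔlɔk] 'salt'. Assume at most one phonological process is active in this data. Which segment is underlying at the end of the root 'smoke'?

In [rɔŋogo] and [rɔŋok] the final segment of 'smoke' alternates: [g] ~ [k].
The stem 'salt' ([kɔlɔko], [kɔlɔk]) shows [k] unchanged in both environments, so [k] cannot be basic with [g] derived before the GEN suffix.
So /g/ is underlying, and a rule of word-final obstruent devoicing — voiced obstruents become voiceless word-finally — gives [k].

/g/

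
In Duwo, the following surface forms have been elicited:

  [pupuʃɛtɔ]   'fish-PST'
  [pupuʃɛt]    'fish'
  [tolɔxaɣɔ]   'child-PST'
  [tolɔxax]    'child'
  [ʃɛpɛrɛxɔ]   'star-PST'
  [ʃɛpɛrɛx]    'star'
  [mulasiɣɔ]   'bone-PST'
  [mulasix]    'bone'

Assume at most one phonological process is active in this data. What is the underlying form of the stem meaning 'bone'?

/mulasiɣ/

The root 'bone' surfaces as [mulasiɣɔ] and [mulasix], with a stem-final [ɣ] ~ [x] alternation.
But 'star' keeps [x] in both environments ([ʃɛpɛrɛxɔ], [ʃɛpɛrɛx]), so there is no rule changing /x/ to [ɣ] before the PST suffix.
The alternation reflects word-final obstruent devoicing: voiced obstruents become voiceless word-finally. /ɣ/ is underlying.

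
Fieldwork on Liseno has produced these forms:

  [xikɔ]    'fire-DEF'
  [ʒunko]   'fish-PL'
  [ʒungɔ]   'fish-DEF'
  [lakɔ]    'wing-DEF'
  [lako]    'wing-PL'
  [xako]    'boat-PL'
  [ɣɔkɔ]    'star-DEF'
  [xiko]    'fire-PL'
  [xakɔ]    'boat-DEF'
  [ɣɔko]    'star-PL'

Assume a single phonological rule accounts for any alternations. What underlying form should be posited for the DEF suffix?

/-gɔ/

The DEF suffix surfaces as [-gɔ] and [-kɔ], depending on the final segment of the stem.
The PL suffix, which begins with [k], is invariant after every stem; so [k] is not altered by any rule here.
So the underlying form is /-gɔ/, and voiced stops become voiceless after a vowel.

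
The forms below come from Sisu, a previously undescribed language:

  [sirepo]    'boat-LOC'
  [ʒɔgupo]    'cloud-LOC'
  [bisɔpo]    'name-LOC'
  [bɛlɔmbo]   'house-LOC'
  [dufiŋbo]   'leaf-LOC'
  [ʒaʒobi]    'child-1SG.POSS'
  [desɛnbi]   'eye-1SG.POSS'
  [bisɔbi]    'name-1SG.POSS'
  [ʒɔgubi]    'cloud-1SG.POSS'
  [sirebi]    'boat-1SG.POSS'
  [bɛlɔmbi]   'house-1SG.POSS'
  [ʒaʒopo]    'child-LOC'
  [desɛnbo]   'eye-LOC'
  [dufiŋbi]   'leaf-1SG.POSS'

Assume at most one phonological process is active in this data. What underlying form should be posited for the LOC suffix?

/-po/

The LOC morpheme has two allomorphs, [-bo] and [-po].
The 1SG.POSS suffix, which begins with [b], is invariant after every stem; so [b] is not altered by any rule here.
So the underlying form is /-po/, and voiceless stops become voiced after a nasal.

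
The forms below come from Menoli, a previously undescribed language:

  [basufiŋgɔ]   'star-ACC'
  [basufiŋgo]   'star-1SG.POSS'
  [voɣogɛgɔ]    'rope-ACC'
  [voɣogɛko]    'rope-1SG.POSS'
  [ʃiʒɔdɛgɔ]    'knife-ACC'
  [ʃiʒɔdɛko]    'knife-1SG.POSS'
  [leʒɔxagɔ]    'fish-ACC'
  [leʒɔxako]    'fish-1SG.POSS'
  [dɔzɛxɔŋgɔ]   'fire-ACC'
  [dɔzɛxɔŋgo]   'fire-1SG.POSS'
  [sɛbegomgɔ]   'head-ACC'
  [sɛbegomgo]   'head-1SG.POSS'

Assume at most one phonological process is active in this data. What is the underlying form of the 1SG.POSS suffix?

/-ko/

The 1SG.POSS morpheme has two allomorphs, [-go] and [-ko].
By contrast the ACC suffix keeps its initial [g] throughout — that segment must be underlying.
The 1SG.POSS suffix is therefore /-ko/ underlyingly, with post-nasal voicing: voiceless stops become voiced after a nasal.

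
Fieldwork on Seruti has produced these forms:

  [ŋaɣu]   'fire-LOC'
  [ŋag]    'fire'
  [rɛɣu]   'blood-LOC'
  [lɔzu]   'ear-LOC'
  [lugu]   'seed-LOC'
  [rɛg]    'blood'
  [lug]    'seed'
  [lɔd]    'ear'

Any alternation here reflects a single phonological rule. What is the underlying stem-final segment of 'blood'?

/ɣ/

The root 'blood' surfaces as [rɛg] and [rɛɣu], with a stem-final [g] ~ [ɣ] alternation.
If /g/ were underlying and a rule turned it into [ɣ] before the LOC suffix, 'seed' would also alternate; but it has [g] in both [lug] and [lugu].
The alternation reflects word-final hardening: voiced fricatives become stops word-finally. /ɣ/ is underlying.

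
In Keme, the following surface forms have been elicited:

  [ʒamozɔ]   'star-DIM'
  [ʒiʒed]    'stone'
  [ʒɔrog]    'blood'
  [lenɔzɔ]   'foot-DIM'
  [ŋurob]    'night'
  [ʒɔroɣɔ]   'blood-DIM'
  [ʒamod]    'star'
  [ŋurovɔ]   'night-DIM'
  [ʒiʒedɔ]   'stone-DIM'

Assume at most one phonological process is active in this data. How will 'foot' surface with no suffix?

In [ʒamozɔ] and [ʒamod] the final segment of 'star' alternates: [z] ~ [d].
But 'stone' keeps [d] in both environments ([ʒiʒedɔ], [ʒiʒed]), so there is no rule changing /d/ to [z] before the DIM suffix.
The underlying segment must be /z/; voiced fricatives become stops word-finally, yielding [d] there.
From [lenɔzɔ] the stem 'foot' is /lenɔz/; word-finally this yields [lenɔd].

[lenɔd]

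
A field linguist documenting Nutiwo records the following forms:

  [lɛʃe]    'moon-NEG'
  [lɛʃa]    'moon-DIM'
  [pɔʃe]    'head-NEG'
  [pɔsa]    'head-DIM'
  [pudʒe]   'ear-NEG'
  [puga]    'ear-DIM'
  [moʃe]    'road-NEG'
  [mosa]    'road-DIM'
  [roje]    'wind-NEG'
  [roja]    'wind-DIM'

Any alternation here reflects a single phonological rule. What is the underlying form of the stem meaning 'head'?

/pɔs/

The stem for 'head' ends in [ʃ] in [pɔʃe] but [s] in [pɔsa].
If /ʃ/ were underlying and a rule turned it into [s] before the DIM suffix, 'moon' would also alternate; but it has [ʃ] in both [lɛʃe] and [lɛʃa].
The alternation reflects palatalization before a front vowel: /g/ and /s/ become palato-alveolar [dʒ] and [ʃ] before a front vowel. /s/ is underlying.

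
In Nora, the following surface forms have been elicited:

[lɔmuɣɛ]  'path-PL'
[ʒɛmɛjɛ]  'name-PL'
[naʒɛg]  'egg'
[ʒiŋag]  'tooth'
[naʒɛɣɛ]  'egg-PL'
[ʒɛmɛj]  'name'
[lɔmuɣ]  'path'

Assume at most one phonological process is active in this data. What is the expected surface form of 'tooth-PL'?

In [naʒɛg] and [naʒɛɣɛ] the final segment of 'egg' alternates: [g] ~ [ɣ].
The stem 'path' ([lɔmuɣ], [lɔmuɣɛ]) shows [ɣ] unchanged in both environments, so [ɣ] cannot be basic with [g] derived in isolation.
Therefore /g/ is basic and [ɣ] is derived by intervocalic spirantization (voiced stops become fricatives between vowels).
From [ʒiŋag] the stem 'tooth' is /ʒiŋag/; between vowels this yields [ʒiŋaɣɛ].

[ʒiŋaɣɛ]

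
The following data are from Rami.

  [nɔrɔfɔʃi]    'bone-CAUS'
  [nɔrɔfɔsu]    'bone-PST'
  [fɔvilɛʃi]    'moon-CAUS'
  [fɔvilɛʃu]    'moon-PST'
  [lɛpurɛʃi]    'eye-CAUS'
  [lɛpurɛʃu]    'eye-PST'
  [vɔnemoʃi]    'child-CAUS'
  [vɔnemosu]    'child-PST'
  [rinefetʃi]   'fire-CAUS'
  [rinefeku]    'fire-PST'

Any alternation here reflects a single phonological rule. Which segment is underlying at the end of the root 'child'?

'child' shows [ʃ] ~ [s] at the end of the stem ([vɔnemoʃi] vs [vɔnemosu]).
But 'moon' keeps [ʃ] in both environments ([fɔvilɛʃi], [fɔvilɛʃu]), so there is no rule changing /ʃ/ to [s] before the PST suffix.
Therefore /s/ is basic and [ʃ] is derived by palatalization before a front vowel (/k/ and /s/ become palato-alveolar [tʃ] and [ʃ] before a front vowel).

/s/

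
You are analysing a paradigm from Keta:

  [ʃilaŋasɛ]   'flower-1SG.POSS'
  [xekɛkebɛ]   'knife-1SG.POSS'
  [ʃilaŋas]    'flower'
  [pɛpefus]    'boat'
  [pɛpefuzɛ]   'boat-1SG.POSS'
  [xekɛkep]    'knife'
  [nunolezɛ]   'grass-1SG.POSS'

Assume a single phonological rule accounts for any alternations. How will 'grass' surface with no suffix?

[nunoles]

'boat' shows [z] ~ [s] at the end of the stem ([pɛpefuzɛ] vs [pɛpefus]).
Compare 'flower', with invariant [s] in [ʃilaŋasɛ] and [ʃilaŋas]: an analysis with underlying /s/ and a rule producing [z] before the 1SG.POSS suffix would wrongly predict alternation here too.
The underlying segment must be /z/; voiced obstruents become voiceless word-finally, yielding [s] there.
The one attested form of 'grass', [nunolezɛ], shows underlying /nunolez/. Applying the same rule word-finally gives [nunoles].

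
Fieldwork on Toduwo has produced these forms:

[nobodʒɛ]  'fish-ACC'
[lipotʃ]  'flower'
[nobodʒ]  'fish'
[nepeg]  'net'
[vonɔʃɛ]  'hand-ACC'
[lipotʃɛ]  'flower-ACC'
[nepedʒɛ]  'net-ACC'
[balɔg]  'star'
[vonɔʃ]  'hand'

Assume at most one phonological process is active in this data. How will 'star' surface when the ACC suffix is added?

'net' shows [g] ~ [dʒ] at the end of the stem ([nepeg] vs [nepedʒɛ]).
The stem 'fish' ([nobodʒ], [nobodʒɛ]) shows [dʒ] unchanged in both environments, so [dʒ] cannot be basic with [g] derived in isolation.
The underlying segment must be /g/; /g/ becomes palato-alveolar [dʒ] before a front vowel, yielding [dʒ] there.
From [balɔg] the stem 'star' is /balɔg/; before a front vowel this yields [balɔdʒɛ].

[balɔdʒɛ]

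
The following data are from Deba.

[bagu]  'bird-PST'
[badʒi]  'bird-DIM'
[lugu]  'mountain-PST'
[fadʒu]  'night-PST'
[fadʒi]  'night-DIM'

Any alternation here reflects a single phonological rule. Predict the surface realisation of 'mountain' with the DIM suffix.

'bird' shows [g] ~ [dʒ] at the end of the stem ([bagu] vs [badʒi]).
If /dʒ/ were underlying and a rule turned it into [g] before the PST suffix, 'night' would also alternate; but it has [dʒ] in both [fadʒu] and [fadʒi].
So /g/ is underlying, and a rule of palatalization before a front vowel — /g/ becomes palato-alveolar [dʒ] before a front vowel — gives [dʒ].
From [lugu] the stem 'mountain' is /lug/; before a front vowel this yields [ludʒi].

[ludʒi]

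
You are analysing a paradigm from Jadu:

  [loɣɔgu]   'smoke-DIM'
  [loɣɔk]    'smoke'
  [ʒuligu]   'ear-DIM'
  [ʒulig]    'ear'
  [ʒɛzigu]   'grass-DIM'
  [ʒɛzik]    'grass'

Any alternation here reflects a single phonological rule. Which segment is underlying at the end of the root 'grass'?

The stem for 'grass' ends in [g] in [ʒɛzigu] but [k] in [ʒɛzik].
But 'ear' keeps [g] in both environments ([ʒuligu], [ʒulig]), so there is no rule changing /g/ to [k] in isolation.
The alternation reflects intervocalic voicing: voiceless stops become voiced between vowels. /k/ is underlying.

/k/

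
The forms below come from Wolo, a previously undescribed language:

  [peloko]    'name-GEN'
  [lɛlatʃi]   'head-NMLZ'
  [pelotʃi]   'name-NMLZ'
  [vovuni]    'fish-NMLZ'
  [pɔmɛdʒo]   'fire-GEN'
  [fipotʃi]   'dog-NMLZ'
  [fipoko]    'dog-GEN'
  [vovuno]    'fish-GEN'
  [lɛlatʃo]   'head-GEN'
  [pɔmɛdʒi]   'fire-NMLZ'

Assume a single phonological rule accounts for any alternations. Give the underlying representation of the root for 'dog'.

The root 'dog' surfaces as [fipotʃi] and [fipoko], with a stem-final [tʃ] ~ [k] alternation.
The stem 'head' ([lɛlatʃi], [lɛlatʃo]) shows [tʃ] unchanged in both environments, so [tʃ] cannot be basic with [k] derived before the GEN suffix.
The underlying segment must be /k/; /k/ becomes palato-alveolar [tʃ] before a front vowel, yielding [tʃ] there.
The underlying form of 'dog' is therefore /fipok/.

/fipok/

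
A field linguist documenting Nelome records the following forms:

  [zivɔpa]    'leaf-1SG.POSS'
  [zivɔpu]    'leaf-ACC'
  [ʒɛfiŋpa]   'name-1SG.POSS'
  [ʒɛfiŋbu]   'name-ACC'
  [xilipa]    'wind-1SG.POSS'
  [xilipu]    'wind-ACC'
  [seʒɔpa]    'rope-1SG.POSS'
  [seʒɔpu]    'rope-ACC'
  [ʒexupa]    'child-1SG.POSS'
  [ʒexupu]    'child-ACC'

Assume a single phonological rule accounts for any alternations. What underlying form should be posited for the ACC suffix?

The ACC morpheme has two allomorphs, [-bu] and [-pu].
By contrast the 1SG.POSS suffix keeps its initial [p] throughout — that segment must be underlying.
So the underlying form is /-bu/, and voiced stops become voiceless after a vowel.

/-bu/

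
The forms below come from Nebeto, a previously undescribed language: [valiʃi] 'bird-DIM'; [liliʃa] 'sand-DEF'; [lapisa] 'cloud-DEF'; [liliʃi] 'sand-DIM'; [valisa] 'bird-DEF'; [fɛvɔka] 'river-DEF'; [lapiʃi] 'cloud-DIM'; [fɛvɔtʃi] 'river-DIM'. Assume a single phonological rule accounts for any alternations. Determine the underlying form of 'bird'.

/valis/

The root 'bird' surfaces as [valisa] and [valiʃi], with a stem-final [s] ~ [ʃ] alternation.
If /ʃ/ were underlying and a rule turned it into [s] before the DEF suffix, 'sand' would also alternate; but it has [ʃ] in both [liliʃa] and [liliʃi].
Therefore /s/ is basic and [ʃ] is derived by palatalization before a front vowel (/k/ and /s/ become palato-alveolar [tʃ] and [ʃ] before a front vowel).
Hence 'bird' is /valis/ underlyingly.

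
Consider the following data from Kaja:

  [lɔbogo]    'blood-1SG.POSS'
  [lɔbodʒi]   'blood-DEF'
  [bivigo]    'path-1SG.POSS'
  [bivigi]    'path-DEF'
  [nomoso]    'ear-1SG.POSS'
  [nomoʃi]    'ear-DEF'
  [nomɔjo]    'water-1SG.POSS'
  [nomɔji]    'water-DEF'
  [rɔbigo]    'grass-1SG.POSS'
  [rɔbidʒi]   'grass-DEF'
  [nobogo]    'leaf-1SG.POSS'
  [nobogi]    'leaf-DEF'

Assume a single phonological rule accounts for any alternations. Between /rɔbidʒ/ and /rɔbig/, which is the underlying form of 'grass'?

The stem for 'grass' ends in [g] in [rɔbigo] but [dʒ] in [rɔbidʒi].
Compare 'path', with invariant [g] in [bivigo] and [bivigi]: an analysis with underlying /g/ and a rule producing [dʒ] before the DEF suffix would wrongly predict alternation here too.
So /dʒ/ is underlying, and a rule of depalatalization — palato-alveolar /dʒ/ and /ʃ/ become [g] and [s] when no front vowel follows — gives [g].

/rɔbidʒ/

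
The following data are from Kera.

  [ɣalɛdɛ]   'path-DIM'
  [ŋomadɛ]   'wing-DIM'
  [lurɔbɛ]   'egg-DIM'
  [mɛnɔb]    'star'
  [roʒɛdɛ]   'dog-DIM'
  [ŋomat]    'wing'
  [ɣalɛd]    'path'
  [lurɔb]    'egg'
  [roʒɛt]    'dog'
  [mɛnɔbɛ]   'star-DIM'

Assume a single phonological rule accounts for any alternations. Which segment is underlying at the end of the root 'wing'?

/t/

The stem for 'wing' ends in [d] in [ŋomadɛ] but [t] in [ŋomat].
If /d/ were underlying and a rule turned it into [t] in isolation, 'path' would also alternate; but it has [d] in both [ɣalɛdɛ] and [ɣalɛd].
The alternation reflects intervocalic voicing: voiceless stops become voiced between vowels. /t/ is underlying.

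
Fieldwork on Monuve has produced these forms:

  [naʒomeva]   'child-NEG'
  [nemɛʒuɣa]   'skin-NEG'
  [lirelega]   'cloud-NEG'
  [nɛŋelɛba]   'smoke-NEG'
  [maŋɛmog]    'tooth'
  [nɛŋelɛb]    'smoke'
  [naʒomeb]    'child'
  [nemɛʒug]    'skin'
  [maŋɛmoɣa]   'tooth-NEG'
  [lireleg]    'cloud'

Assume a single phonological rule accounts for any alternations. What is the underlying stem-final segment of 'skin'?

/ɣ/

In [nemɛʒug] and [nemɛʒuɣa] the final segment of 'skin' alternates: [g] ~ [ɣ].
But 'cloud' keeps [g] in both environments ([lireleg], [lirelega]), so there is no rule changing /g/ to [ɣ] before the NEG suffix.
So /ɣ/ is underlying, and a rule of word-final hardening — voiced fricatives become stops word-finally — gives [g].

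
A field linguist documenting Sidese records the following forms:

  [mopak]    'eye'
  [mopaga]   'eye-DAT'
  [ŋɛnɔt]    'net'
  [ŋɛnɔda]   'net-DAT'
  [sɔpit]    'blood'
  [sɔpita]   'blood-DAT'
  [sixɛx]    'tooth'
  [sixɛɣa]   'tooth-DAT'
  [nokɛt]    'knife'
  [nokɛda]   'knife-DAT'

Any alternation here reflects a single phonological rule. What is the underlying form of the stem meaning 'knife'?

/nokɛd/

In [nokɛt] and [nokɛda] the final segment of 'knife' alternates: [t] ~ [d].
If /t/ were underlying and a rule turned it into [d] before the DAT suffix, 'blood' would also alternate; but it has [t] in both [sɔpit] and [sɔpita].
So /d/ is underlying, and a rule of word-final obstruent devoicing — voiced obstruents become voiceless word-finally — gives [t].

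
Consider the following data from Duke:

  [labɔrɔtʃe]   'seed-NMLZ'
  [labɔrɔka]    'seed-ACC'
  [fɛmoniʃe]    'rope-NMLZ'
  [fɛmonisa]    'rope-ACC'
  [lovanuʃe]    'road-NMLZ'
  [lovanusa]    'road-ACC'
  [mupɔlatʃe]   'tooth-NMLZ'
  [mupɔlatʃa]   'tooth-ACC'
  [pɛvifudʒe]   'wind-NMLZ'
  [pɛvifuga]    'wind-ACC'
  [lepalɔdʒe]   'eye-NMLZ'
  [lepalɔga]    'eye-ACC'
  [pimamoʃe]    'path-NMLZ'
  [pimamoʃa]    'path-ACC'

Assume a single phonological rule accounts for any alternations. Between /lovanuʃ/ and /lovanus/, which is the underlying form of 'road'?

In [lovanuʃe] and [lovanusa] the final segment of 'road' alternates: [ʃ] ~ [s].
If /ʃ/ were underlying and a rule turned it into [s] before the ACC suffix, 'path' would also alternate; but it has [ʃ] in both [pimamoʃe] and [pimamoʃa].
Therefore /s/ is basic and [ʃ] is derived by palatalization before a front vowel (/k/, /g/ and /s/ become palato-alveolar [tʃ], [dʒ] and [ʃ] before a front vowel).

/lovanus/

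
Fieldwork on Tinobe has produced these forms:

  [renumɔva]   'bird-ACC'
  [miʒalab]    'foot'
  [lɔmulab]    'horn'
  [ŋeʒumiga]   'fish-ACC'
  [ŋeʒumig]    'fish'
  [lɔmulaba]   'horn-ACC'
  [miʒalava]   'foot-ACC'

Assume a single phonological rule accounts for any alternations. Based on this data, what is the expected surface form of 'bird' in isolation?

In [miʒalava] and [miʒalab] the final segment of 'foot' alternates: [v] ~ [b].
The stem 'horn' ([lɔmulaba], [lɔmulab]) shows [b] unchanged in both environments, so [b] cannot be basic with [v] derived before the ACC suffix.
So /v/ is underlying, and a rule of word-final hardening — voiced fricatives become stops word-finally — gives [b].
From [renumɔva] the stem 'bird' is /renumɔv/; word-finally this yields [renumɔb].

[renumɔb]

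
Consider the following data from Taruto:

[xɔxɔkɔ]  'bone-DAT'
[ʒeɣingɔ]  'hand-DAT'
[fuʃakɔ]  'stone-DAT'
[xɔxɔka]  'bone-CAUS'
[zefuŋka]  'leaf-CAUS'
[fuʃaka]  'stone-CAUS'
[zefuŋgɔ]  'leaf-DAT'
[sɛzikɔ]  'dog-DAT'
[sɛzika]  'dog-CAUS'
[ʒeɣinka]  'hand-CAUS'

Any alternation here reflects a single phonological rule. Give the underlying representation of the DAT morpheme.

The DAT morpheme has two allomorphs, [-gɔ] and [-kɔ].
The CAUS suffix, which begins with [k], is invariant after every stem; so [k] is not altered by any rule here.
So the underlying form is /-gɔ/, and voiced stops become voiceless after a vowel.

/-gɔ/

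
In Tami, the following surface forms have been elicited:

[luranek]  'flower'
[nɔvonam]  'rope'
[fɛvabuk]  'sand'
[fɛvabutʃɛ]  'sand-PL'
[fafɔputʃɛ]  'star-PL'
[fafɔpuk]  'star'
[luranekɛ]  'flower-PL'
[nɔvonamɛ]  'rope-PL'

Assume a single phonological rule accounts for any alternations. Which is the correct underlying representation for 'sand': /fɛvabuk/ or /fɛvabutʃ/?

/fɛvabutʃ/

The root 'sand' surfaces as [fɛvabutʃɛ] and [fɛvabuk], with a stem-final [tʃ] ~ [k] alternation.
The stem 'flower' ([luranekɛ], [luranek]) shows [k] unchanged in both environments, so [k] cannot be basic with [tʃ] derived before the PL suffix.
So /tʃ/ is underlying, and a rule of depalatalization — palato-alveolar /tʃ/ becomes [k] when no front vowel follows — gives [k].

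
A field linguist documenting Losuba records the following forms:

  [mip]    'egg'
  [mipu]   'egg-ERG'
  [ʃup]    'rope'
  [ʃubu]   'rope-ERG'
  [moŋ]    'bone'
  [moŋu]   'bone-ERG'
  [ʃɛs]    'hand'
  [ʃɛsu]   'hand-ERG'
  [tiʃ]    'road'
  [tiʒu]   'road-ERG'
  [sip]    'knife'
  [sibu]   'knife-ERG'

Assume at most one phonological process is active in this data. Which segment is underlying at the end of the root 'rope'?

'rope' shows [p] ~ [b] at the end of the stem ([ʃup] vs [ʃubu]).
But 'egg' keeps [p] in both environments ([mip], [mipu]), so there is no rule changing /p/ to [b] before the ERG suffix.
Therefore /b/ is basic and [p] is derived by word-final obstruent devoicing (voiced obstruents become voiceless word-finally).

/b/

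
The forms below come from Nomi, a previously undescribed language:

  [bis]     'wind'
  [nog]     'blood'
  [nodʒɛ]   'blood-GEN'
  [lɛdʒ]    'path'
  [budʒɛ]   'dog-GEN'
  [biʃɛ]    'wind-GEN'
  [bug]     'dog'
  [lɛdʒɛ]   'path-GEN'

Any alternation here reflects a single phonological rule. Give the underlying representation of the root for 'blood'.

/nog/

'blood' shows [dʒ] ~ [g] at the end of the stem ([nodʒɛ] vs [nog]).
The stem 'path' ([lɛdʒɛ], [lɛdʒ]) shows [dʒ] unchanged in both environments, so [dʒ] cannot be basic with [g] derived in isolation.
The alternation reflects palatalization before a front vowel: /g/ and /s/ become palato-alveolar [dʒ] and [ʃ] before a front vowel. /g/ is underlying.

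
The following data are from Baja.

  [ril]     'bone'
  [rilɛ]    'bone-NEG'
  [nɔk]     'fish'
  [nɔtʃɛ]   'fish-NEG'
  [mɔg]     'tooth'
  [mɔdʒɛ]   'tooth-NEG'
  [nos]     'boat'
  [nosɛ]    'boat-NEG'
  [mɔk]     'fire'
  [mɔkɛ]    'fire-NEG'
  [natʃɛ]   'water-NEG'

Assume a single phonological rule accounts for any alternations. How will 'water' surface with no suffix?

[nak]

The root 'fish' surfaces as [nɔk] and [nɔtʃɛ], with a stem-final [k] ~ [tʃ] alternation.
The stem 'fire' ([mɔk], [mɔkɛ]) shows [k] unchanged in both environments, so [k] cannot be basic with [tʃ] derived before the NEG suffix.
The underlying segment must be /tʃ/; palato-alveolar /tʃ/ and /dʒ/ become [k] and [g] when no front vowel follows, yielding [k] there.
The one attested form of 'water', [natʃɛ], shows underlying /natʃ/. Applying the same rule when no front vowel follows gives [nak].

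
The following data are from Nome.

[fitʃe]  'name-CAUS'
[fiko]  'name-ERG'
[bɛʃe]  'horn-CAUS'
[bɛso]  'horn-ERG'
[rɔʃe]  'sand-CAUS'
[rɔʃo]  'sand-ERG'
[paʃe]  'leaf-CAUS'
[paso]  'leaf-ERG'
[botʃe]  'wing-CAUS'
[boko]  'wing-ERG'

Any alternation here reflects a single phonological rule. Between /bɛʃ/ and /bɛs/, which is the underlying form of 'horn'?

/bɛs/

'horn' shows [ʃ] ~ [s] at the end of the stem ([bɛʃe] vs [bɛso]).
Compare 'sand', with invariant [ʃ] in [rɔʃe] and [rɔʃo]: an analysis with underlying /ʃ/ and a rule producing [s] before the ERG suffix would wrongly predict alternation here too.
So /s/ is underlying, and a rule of palatalization before a front vowel — /k/ and /s/ become palato-alveolar [tʃ] and [ʃ] before a front vowel — gives [ʃ].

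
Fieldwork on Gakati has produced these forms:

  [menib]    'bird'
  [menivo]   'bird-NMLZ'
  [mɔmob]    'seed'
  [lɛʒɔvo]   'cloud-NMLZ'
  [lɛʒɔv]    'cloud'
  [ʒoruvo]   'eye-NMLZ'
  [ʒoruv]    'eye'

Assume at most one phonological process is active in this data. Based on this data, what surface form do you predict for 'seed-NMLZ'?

[mɔmovo]

'bird' shows [v] ~ [b] at the end of the stem ([menivo] vs [menib]).
Compare 'eye', with invariant [v] in [ʒoruvo] and [ʒoruv]: an analysis with underlying /v/ and a rule producing [b] in isolation would wrongly predict alternation here too.
Therefore /b/ is basic and [v] is derived by intervocalic spirantization (voiced stops become fricatives between vowels).
From [mɔmob] the stem 'seed' is /mɔmob/; between vowels this yields [mɔmovo].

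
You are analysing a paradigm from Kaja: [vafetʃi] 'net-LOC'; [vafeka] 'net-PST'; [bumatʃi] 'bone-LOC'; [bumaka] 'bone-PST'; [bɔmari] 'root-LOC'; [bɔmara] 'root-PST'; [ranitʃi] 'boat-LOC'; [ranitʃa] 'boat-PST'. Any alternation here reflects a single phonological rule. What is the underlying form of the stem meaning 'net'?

/vafek/

'net' shows [tʃ] ~ [k] at the end of the stem ([vafetʃi] vs [vafeka]).
But 'boat' keeps [tʃ] in both environments ([ranitʃi], [ranitʃa]), so there is no rule changing /tʃ/ to [k] before the PST suffix.
So /k/ is underlying, and a rule of palatalization before a front vowel — /k/ becomes palato-alveolar [tʃ] before a front vowel — gives [tʃ].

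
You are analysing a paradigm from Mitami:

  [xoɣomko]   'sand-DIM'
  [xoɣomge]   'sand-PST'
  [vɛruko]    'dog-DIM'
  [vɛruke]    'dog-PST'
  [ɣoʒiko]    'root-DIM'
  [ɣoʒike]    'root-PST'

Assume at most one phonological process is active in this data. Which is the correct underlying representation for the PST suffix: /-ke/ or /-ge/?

The PST suffix surfaces as [-ge] and [-ke], depending on the final segment of the stem.
The DIM suffix, which begins with [k], is invariant after every stem; so [k] is not altered by any rule here.
So the underlying form is /-ge/, and voiced stops become voiceless after a vowel.

/-ge/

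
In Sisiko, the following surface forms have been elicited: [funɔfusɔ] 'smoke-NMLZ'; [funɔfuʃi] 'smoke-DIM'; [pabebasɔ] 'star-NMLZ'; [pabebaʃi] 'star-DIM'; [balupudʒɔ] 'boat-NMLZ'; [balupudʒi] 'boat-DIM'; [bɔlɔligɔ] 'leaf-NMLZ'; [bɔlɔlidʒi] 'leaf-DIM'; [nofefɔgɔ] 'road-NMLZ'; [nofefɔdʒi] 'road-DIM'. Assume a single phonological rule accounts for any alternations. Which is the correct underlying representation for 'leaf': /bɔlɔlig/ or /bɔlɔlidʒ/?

In [bɔlɔligɔ] and [bɔlɔlidʒi] the final segment of 'leaf' alternates: [g] ~ [dʒ].
The stem 'boat' ([balupudʒɔ], [balupudʒi]) shows [dʒ] unchanged in both environments, so [dʒ] cannot be basic with [g] derived before the NMLZ suffix.
The underlying segment must be /g/; /g/ and /s/ become palato-alveolar [dʒ] and [ʃ] before a front vowel, yielding [dʒ] there.

/bɔlɔlig/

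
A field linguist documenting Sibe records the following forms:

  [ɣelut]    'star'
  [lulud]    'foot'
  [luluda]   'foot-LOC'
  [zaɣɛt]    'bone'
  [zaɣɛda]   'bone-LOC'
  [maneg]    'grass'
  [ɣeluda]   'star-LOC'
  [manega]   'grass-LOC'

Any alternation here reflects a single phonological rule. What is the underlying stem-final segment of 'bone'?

'bone' shows [t] ~ [d] at the end of the stem ([zaɣɛt] vs [zaɣɛda]).
But 'foot' keeps [d] in both environments ([lulud], [luluda]), so there is no rule changing /d/ to [t] in isolation.
The alternation reflects intervocalic voicing: voiceless stops become voiced between vowels. /t/ is underlying.

/t/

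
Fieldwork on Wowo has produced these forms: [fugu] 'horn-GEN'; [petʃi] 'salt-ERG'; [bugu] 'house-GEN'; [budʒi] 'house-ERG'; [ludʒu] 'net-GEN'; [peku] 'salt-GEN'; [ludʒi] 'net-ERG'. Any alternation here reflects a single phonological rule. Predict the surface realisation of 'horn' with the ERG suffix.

'house' shows [g] ~ [dʒ] at the end of the stem ([bugu] vs [budʒi]).
The stem 'net' ([ludʒu], [ludʒi]) shows [dʒ] unchanged in both environments, so [dʒ] cannot be basic with [g] derived before the GEN suffix.
The alternation reflects palatalization before a front vowel: /k/ and /g/ become palato-alveolar [tʃ] and [dʒ] before a front vowel. /g/ is underlying.
From [fugu] the stem 'horn' is /fug/; before a front vowel this yields [fudʒi].

[fudʒi]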